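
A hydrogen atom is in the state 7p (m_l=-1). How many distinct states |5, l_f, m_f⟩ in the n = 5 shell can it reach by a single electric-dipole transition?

4

E1 requires Δl = ±1, so l_f ∈ {0, 2}; with 0 ≤ l_f ≤ n_f−1 = 4, the allowed l_f values are {0, 2}.
For l_f = 0: m_f ∈ {m_i−1, m_i, m_i+1} ∩ [−0, 0] = {0} → 1 state.
For l_f = 2: m_f ∈ {m_i−1, m_i, m_i+1} ∩ [−2, 2] = {-2, -1, 0} → 3 states.
Total: 4.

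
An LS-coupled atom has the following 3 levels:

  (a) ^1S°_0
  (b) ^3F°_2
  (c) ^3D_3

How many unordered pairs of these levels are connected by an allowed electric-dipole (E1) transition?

1

(a)–(b): forbidden (parity, ΔS, ΔL, ΔJ).
(a)–(c): forbidden (ΔS, ΔL, ΔJ).
(b)–(c): allowed.
Allowed pairs: 1 of 3.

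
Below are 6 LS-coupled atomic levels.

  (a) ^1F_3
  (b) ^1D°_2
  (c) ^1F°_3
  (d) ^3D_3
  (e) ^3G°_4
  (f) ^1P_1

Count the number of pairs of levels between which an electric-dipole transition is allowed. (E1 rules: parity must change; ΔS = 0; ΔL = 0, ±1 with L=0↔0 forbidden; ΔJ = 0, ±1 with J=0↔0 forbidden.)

(a)–(b): allowed.
(a)–(c): allowed.
(a)–(d): forbidden (parity, ΔS).
(a)–(e): forbidden (ΔS).
(a)–(f): forbidden (parity, ΔL, ΔJ).
(b)–(c): forbidden (parity).
(b)–(d): forbidden (ΔS).
(b)–(e): forbidden (parity, ΔS, ΔL, ΔJ).
(b)–(f): allowed.
(c)–(d): forbidden (ΔS).
(c)–(e): forbidden (parity, ΔS).
(c)–(f): forbidden (ΔL, ΔJ).
(d)–(e): forbidden (ΔL).
(d)–(f): forbidden (parity, ΔS, ΔJ).
(e)–(f): forbidden (ΔS, ΔL, ΔJ).
Allowed pairs: 3 of 15.

3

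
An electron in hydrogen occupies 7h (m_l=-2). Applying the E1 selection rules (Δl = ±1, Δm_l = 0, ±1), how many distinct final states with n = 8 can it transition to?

6

E1 requires Δl = ±1, so l_f ∈ {4, 6}; with 0 ≤ l_f ≤ n_f−1 = 7, the allowed l_f values are {4, 6}.
For l_f = 4: m_f ∈ {m_i−1, m_i, m_i+1} ∩ [−4, 4] = {-3, -2, -1} → 3 states.
For l_f = 6: m_f ∈ {m_i−1, m_i, m_i+1} ∩ [−6, 6] = {-3, -2, -1} → 3 states.
Total: 6.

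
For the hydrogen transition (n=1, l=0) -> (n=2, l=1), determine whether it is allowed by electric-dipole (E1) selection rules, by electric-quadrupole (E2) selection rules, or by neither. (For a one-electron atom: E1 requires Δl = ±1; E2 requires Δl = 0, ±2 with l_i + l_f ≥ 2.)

Δl = 1 − 0 = +1; l_i + l_f = 1.
E1 (Δl = ±1): satisfied.
E2 (Δl = 0,±2, l_i+l_f ≥ 2): not satisfied.

E1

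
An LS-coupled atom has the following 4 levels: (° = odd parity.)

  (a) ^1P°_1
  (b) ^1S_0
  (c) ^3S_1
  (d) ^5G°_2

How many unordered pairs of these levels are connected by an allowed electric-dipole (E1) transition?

(a)–(b): allowed.
(a)–(c): forbidden (ΔS).
(a)–(d): forbidden (parity, ΔS, ΔL).
(b)–(c): forbidden (parity, ΔS, ΔL).
(b)–(d): forbidden (ΔS, ΔL, ΔJ).
(c)–(d): forbidden (ΔS, ΔL).
Allowed pairs: 1 of 6.

1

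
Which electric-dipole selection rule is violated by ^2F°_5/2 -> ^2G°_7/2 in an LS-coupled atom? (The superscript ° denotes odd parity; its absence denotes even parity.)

parity

Reading off the term symbols: S 1/2→1/2, L 3→4, J 5/2→7/2, parity odd→odd.
Parity must change: odd → odd — violated.
ΔS = 0: S: 1/2 → 1/2 — satisfied.
ΔL = 0, ±1 (not L=0↔0): L: 3 → 4, ΔL = +1 — satisfied.
ΔJ = 0, ±1 (not J=0↔0): J: 5/2 → 7/2, ΔJ = +1 — satisfied.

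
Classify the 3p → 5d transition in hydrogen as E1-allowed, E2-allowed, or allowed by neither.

E1

Δl = 2 − 1 = +1; l_i + l_f = 3.
E1 (Δl = ±1): satisfied.
E2 (Δl = 0,±2, l_i+l_f ≥ 2): not satisfied.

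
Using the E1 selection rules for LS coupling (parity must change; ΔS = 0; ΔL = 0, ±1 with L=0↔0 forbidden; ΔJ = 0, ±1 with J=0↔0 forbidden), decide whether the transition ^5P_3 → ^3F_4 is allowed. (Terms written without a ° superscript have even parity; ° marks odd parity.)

Initial level: S=2, L=1, J=3, parity even. Final level: S=1, L=3, J=4, parity even.
Parity must change: even → even — ✗.
ΔS = 0: S: 2 → 1 — ✗.
ΔL = 0, ±1 (not L=0↔0): L: 1 → 3, ΔL = +2 — ✗.
ΔJ = 0, ±1 (not J=0↔0): J: 3 → 4, ΔJ = +1 — ✓.
Rule(s) violated: parity, ΔS, ΔL.

forbidden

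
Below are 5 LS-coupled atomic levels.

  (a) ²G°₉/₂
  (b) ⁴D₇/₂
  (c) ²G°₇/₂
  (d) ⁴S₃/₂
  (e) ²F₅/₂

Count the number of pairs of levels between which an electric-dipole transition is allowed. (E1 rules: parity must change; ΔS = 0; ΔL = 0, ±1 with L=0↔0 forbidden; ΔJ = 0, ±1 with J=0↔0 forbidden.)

(a)–(b): forbidden (ΔS, ΔL).
(a)–(c): forbidden (parity).
(a)–(d): forbidden (ΔS, ΔL, ΔJ).
(a)–(e): forbidden (ΔJ).
(b)–(c): forbidden (ΔS, ΔL).
(b)–(d): forbidden (parity, ΔL, ΔJ).
(b)–(e): forbidden (parity, ΔS).
(c)–(d): forbidden (ΔS, ΔL, ΔJ).
(c)–(e): allowed.
(d)–(e): forbidden (parity, ΔS, ΔL).
Allowed pairs: 1 of 10.

1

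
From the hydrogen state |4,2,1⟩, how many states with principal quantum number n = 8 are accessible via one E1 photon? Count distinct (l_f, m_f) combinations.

E1 requires Δl = ±1, so l_f ∈ {1, 3}; with 0 ≤ l_f ≤ n_f−1 = 7, the allowed l_f values are {1, 3}.
For l_f = 1: m_f ∈ {m_i−1, m_i, m_i+1} ∩ [−1, 1] = {0, 1} → 2 states.
For l_f = 3: m_f ∈ {m_i−1, m_i, m_i+1} ∩ [−3, 3] = {0, 1, 2} → 3 states.
Total: 5.

5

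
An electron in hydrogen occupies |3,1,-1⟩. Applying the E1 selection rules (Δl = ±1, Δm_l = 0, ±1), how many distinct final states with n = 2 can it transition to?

1

E1 requires Δl = ±1, so l_f ∈ {0, 2}; with 0 ≤ l_f ≤ n_f−1 = 1, the allowed l_f values are {0}.
For l_f = 0: m_f ∈ {m_i−1, m_i, m_i+1} ∩ [−0, 0] = {0} → 1 state.
Total: 1.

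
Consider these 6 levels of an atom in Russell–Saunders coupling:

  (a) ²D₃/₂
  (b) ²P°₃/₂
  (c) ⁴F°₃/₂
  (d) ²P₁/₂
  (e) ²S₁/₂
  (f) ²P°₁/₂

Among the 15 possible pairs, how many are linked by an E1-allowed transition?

(a)–(b): allowed.
(a)–(c): forbidden (ΔS).
(a)–(d): forbidden (parity).
(a)–(e): forbidden (parity, ΔL).
(a)–(f): allowed.
(b)–(c): forbidden (parity, ΔS, ΔL).
(b)–(d): allowed.
(b)–(e): allowed.
(b)–(f): forbidden (parity).
(c)–(d): forbidden (ΔS, ΔL).
(c)–(e): forbidden (ΔS, ΔL).
(c)–(f): forbidden (parity, ΔS, ΔL).
(d)–(e): forbidden (parity).
(d)–(f): allowed.
(e)–(f): allowed.
Allowed pairs: 6 of 15.

6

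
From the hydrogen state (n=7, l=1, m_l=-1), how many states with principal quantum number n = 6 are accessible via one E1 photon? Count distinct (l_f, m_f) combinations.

E1 requires Δl = ±1, so l_f ∈ {0, 2}; with 0 ≤ l_f ≤ n_f−1 = 5, the allowed l_f values are {0, 2}.
For l_f = 0: m_f ∈ {m_i−1, m_i, m_i+1} ∩ [−0, 0] = {0} → 1 state.
For l_f = 2: m_f ∈ {m_i−1, m_i, m_i+1} ∩ [−2, 2] = {-2, -1, 0} → 3 states.
Total: 4.

4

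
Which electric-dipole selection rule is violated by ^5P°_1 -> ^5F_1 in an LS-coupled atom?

Initial level: S=2, L=1, J=1, parity odd. Final level: S=2, L=3, J=1, parity even.
Parity must change: odd → even — ok.
ΔS = 0: S: 2 → 2 — ok.
ΔL = 0, ±1 (not L=0↔0): L: 1 → 3, ΔL = +2 — fails.
ΔJ = 0, ±1 (not J=0↔0): J: 1 → 1, ΔJ = +0 — ok.

the ΔL = 0, ±1 rule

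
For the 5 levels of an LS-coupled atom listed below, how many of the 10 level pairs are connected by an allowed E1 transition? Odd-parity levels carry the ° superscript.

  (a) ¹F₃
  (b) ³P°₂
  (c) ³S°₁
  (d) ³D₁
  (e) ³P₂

(a)–(b): forbidden (ΔS, ΔL).
(a)–(c): forbidden (ΔS, ΔL, ΔJ).
(a)–(d): forbidden (parity, ΔS, ΔJ).
(a)–(e): forbidden (parity, ΔS, ΔL).
(b)–(c): forbidden (parity).
(b)–(d): allowed.
(b)–(e): allowed.
(c)–(d): forbidden (ΔL).
(c)–(e): allowed.
(d)–(e): forbidden (parity).
Allowed pairs: 3 of 10.

3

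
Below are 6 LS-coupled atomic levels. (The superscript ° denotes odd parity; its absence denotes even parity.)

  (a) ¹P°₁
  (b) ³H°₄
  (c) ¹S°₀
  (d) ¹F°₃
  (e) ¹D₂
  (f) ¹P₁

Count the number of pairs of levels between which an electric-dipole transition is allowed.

(a)–(b): forbidden (parity, ΔS, ΔL, ΔJ).
(a)–(c): forbidden (parity).
(a)–(d): forbidden (parity, ΔL, ΔJ).
(a)–(e): allowed.
(a)–(f): allowed.
(b)–(c): forbidden (parity, ΔS, ΔL, ΔJ).
(b)–(d): forbidden (parity, ΔS, ΔL).
(b)–(e): forbidden (ΔS, ΔL, ΔJ).
(b)–(f): forbidden (ΔS, ΔL, ΔJ).
(c)–(d): forbidden (parity, ΔL, ΔJ).
(c)–(e): forbidden (ΔL, ΔJ).
(c)–(f): allowed.
(d)–(e): allowed.
(d)–(f): forbidden (ΔL, ΔJ).
(e)–(f): forbidden (parity).
Allowed pairs: 4 of 15.

4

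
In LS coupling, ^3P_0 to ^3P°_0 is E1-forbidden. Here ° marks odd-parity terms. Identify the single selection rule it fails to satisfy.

the J=0 ↔ J=0 exclusion

ΔL = 0, ±1 (not L=0↔0): L: 1 → 1, ΔL = +0 — ok.
Parity must change: even → odd — ok.
ΔS = 0: S: 1 → 1 — ok.
ΔJ = 0, ±1 (not J=0↔0): J: 0 → 0, ΔJ = +0 — fails.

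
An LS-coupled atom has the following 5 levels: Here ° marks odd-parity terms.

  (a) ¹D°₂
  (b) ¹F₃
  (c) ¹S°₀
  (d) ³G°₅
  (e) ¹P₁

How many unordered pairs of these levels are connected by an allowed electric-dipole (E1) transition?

3

(a)–(b): allowed.
(a)–(c): forbidden (parity, ΔL, ΔJ).
(a)–(d): forbidden (parity, ΔS, ΔL, ΔJ).
(a)–(e): allowed.
(b)–(c): forbidden (ΔL, ΔJ).
(b)–(d): forbidden (ΔS, ΔJ).
(b)–(e): forbidden (parity, ΔL, ΔJ).
(c)–(d): forbidden (parity, ΔS, ΔL, ΔJ).
(c)–(e): allowed.
(d)–(e): forbidden (ΔS, ΔL, ΔJ).
Allowed pairs: 3 of 10.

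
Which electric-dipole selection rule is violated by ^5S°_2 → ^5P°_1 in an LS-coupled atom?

Parity must change: odd → odd — ✗.
ΔS = 0: S: 2 → 2 — ✓.
ΔL = 0, ±1 (not L=0↔0): L: 0 → 1, ΔL = +1 — ✓.
ΔJ = 0, ±1 (not J=0↔0): J: 2 → 1, ΔJ = -1 — ✓.

parity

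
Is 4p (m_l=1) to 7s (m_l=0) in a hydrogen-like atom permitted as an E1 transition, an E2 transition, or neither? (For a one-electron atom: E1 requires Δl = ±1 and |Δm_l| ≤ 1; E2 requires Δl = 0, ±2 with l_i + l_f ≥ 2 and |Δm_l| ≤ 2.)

Δl = 0 − 1 = -1; l_i + l_f = 1.
Δm_l = -1.
E1 (Δl = ±1, |Δm_l| ≤ 1): satisfied.
E2 (Δl = 0,±2, l_i+l_f ≥ 2, |Δm_l| ≤ 2): not satisfied.

E1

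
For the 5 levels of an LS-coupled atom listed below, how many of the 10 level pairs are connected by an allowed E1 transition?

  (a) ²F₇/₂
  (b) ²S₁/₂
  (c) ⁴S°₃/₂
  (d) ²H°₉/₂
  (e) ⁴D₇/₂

(a)–(b): forbidden (parity, ΔL, ΔJ).
(a)–(c): forbidden (ΔS, ΔL, ΔJ).
(a)–(d): forbidden (ΔL).
(a)–(e): forbidden (parity, ΔS).
(b)–(c): forbidden (ΔS, ΔL).
(b)–(d): forbidden (ΔL, ΔJ).
(b)–(e): forbidden (parity, ΔS, ΔL, ΔJ).
(c)–(d): forbidden (parity, ΔS, ΔL, ΔJ).
(c)–(e): forbidden (ΔL, ΔJ).
(d)–(e): forbidden (ΔS, ΔL).
Allowed pairs: 0 of 10.

0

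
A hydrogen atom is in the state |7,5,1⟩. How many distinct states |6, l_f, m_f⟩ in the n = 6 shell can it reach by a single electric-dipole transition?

E1 requires Δl = ±1, so l_f ∈ {4, 6}; with 0 ≤ l_f ≤ n_f−1 = 5, the allowed l_f values are {4}.
For l_f = 4: m_f ∈ {m_i−1, m_i, m_i+1} ∩ [−4, 4] = {0, 1, 2} → 3 states.
Total: 3.

3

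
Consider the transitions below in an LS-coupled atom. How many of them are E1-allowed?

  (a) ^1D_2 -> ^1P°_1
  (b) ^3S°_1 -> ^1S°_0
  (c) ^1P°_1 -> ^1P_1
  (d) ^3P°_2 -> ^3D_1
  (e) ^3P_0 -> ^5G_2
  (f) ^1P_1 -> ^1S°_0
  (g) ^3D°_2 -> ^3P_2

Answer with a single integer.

(a) allowed
(b) forbidden (parity, ΔS, ΔL fail)
(c) allowed
(d) allowed
(e) forbidden (parity, ΔS, ΔL, ΔJ fail)
(f) allowed
(g) allowed
Total allowed: 5 of 7.

5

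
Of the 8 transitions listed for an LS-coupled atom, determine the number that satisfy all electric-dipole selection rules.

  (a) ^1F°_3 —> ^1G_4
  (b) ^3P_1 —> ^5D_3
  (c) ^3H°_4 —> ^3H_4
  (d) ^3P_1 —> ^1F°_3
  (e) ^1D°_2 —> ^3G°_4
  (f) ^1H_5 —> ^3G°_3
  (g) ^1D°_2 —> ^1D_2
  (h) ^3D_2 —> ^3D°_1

(a) allowed
(b) forbidden (parity, ΔS, ΔJ fail)
(c) allowed
(d) forbidden (ΔS, ΔL, ΔJ fail)
(e) forbidden (parity, ΔS, ΔL, ΔJ fail)
(f) forbidden (ΔS, ΔJ fail)
(g) allowed
(h) allowed
Total allowed: 4 of 8.

4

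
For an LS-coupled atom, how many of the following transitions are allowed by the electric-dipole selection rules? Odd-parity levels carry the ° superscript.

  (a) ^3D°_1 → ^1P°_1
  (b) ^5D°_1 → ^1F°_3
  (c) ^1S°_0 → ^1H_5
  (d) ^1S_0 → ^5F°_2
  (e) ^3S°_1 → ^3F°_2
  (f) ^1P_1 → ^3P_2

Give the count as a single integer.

(a) forbidden (parity, ΔS fail)
(b) forbidden (parity, ΔS, ΔJ fail)
(c) forbidden (ΔL, ΔJ fail)
(d) forbidden (ΔS, ΔL, ΔJ fail)
(e) forbidden (parity, ΔL fail)
(f) forbidden (parity, ΔS fail)
Total allowed: 0 of 6.

0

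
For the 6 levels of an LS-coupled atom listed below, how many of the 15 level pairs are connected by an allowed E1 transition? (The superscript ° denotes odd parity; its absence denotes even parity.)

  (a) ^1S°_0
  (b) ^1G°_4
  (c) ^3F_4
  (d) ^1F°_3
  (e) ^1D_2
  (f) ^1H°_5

1

(a)–(b): forbidden (parity, ΔL, ΔJ).
(a)–(c): forbidden (ΔS, ΔL, ΔJ).
(a)–(d): forbidden (parity, ΔL, ΔJ).
(a)–(e): forbidden (ΔL, ΔJ).
(a)–(f): forbidden (parity, ΔL, ΔJ).
(b)–(c): forbidden (ΔS).
(b)–(d): forbidden (parity).
(b)–(e): forbidden (ΔL, ΔJ).
(b)–(f): forbidden (parity).
(c)–(d): forbidden (ΔS).
(c)–(e): forbidden (parity, ΔS, ΔJ).
(c)–(f): forbidden (ΔS, ΔL).
(d)–(e): allowed.
(d)–(f): forbidden (parity, ΔL, ΔJ).
(e)–(f): forbidden (ΔL, ΔJ).
Allowed pairs: 1 of 15.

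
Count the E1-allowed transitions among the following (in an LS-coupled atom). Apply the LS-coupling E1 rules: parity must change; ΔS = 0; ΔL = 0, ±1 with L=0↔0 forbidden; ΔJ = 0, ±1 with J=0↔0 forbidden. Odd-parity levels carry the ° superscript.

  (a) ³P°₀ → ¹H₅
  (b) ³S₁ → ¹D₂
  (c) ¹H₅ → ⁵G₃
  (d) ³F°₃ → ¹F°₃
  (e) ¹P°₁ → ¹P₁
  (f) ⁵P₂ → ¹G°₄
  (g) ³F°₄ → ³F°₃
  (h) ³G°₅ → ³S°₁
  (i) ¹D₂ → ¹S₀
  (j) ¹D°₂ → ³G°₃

1

(a) forbidden (ΔS, ΔL, ΔJ fail)
(b) forbidden (parity, ΔS, ΔL fail)
(c) forbidden (parity, ΔS, ΔJ fail)
(d) forbidden (parity, ΔS fail)
(e) allowed
(f) forbidden (ΔS, ΔL, ΔJ fail)
(g) forbidden (parity fails)
(h) forbidden (parity, ΔL, ΔJ fail)
(i) forbidden (parity, ΔL, ΔJ fail)
(j) forbidden (parity, ΔS, ΔL fail)
Total allowed: 1 of 10.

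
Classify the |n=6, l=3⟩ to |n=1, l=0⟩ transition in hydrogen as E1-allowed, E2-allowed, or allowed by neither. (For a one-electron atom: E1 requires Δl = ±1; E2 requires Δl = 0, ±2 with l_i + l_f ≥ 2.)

neither

Δl = 0 − 3 = -3; l_i + l_f = 3.
E1 (Δl = ±1): not satisfied.
E2 (Δl = 0,±2, l_i+l_f ≥ 2): not satisfied.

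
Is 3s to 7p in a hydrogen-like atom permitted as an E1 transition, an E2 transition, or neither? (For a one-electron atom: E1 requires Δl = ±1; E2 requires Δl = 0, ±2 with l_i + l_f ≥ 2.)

Δl = 1 − 0 = +1; l_i + l_f = 1.
E1 (Δl = ±1): satisfied.
E2 (Δl = 0,±2, l_i+l_f ≥ 2): not satisfied.

E1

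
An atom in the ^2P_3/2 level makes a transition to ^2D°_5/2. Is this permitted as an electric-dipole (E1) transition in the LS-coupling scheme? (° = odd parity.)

allowed

Parity must change: even → odd — ✓.
ΔS = 0: S: 1/2 → 1/2 — ✓.
ΔL = 0, ±1 (not L=0↔0): L: 1 → 2, ΔL = +1 — ✓.
ΔJ = 0, ±1 (not J=0↔0): J: 3/2 → 5/2, ΔJ = +1 — ✓.
All four E1 rules are satisfied.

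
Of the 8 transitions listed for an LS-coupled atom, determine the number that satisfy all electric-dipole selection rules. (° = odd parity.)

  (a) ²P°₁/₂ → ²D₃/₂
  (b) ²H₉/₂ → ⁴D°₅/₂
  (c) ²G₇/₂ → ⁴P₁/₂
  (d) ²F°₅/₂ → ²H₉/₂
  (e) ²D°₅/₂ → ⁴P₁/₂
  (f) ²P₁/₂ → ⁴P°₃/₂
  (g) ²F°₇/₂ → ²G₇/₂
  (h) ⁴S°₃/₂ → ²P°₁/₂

(a) allowed
(b) forbidden (ΔS, ΔL, ΔJ fail)
(c) forbidden (parity, ΔS, ΔL, ΔJ fail)
(d) forbidden (ΔL, ΔJ fail)
(e) forbidden (ΔS, ΔJ fail)
(f) forbidden (ΔS fails)
(g) allowed
(h) forbidden (parity, ΔS fail)
Total allowed: 2 of 8.

2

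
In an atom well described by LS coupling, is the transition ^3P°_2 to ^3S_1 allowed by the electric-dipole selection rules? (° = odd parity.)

allowed

Parity must change: odd → even — satisfied.
ΔS = 0: S: 1 → 1 — satisfied.
ΔL = 0, ±1 (not L=0↔0): L: 1 → 0, ΔL = -1 — satisfied.
ΔJ = 0, ±1 (not J=0↔0): J: 2 → 1, ΔJ = -1 — satisfied.
All four E1 rules are satisfied.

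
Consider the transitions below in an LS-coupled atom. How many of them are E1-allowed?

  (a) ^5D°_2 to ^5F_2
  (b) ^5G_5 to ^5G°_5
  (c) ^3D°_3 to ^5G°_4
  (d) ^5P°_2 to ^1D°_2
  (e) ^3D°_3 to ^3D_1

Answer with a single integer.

(a) allowed
(b) allowed
(c) forbidden (parity, ΔS, ΔL fail)
(d) forbidden (parity, ΔS fail)
(e) forbidden (ΔJ fails)
Total allowed: 2 of 5.

2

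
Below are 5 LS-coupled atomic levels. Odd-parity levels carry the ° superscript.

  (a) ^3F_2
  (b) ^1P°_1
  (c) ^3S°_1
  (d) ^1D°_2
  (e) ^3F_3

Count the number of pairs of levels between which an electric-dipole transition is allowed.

(a)–(b): forbidden (ΔS, ΔL).
(a)–(c): forbidden (ΔL).
(a)–(d): forbidden (ΔS).
(a)–(e): forbidden (parity).
(b)–(c): forbidden (parity, ΔS).
(b)–(d): forbidden (parity).
(b)–(e): forbidden (ΔS, ΔL, ΔJ).
(c)–(d): forbidden (parity, ΔS, ΔL).
(c)–(e): forbidden (ΔL, ΔJ).
(d)–(e): forbidden (ΔS).
Allowed pairs: 0 of 10.

0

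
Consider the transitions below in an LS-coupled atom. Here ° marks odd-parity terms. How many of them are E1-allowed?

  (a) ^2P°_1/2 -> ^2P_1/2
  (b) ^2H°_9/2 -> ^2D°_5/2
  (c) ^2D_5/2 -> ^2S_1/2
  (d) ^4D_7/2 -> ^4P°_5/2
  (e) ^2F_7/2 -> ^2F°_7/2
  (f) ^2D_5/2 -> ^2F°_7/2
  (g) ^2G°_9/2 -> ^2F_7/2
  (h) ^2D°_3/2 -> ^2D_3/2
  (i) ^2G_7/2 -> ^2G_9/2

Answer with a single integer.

(a) allowed
(b) forbidden (parity, ΔL, ΔJ fail)
(c) forbidden (parity, ΔL, ΔJ fail)
(d) allowed
(e) allowed
(f) allowed
(g) allowed
(h) allowed
(i) forbidden (parity fails)
Total allowed: 6 of 9.

6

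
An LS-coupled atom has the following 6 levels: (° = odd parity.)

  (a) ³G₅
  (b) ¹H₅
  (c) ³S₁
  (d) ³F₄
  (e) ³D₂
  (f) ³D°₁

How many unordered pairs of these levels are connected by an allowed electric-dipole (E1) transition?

(a)–(b): forbidden (parity, ΔS).
(a)–(c): forbidden (parity, ΔL, ΔJ).
(a)–(d): forbidden (parity).
(a)–(e): forbidden (parity, ΔL, ΔJ).
(a)–(f): forbidden (ΔL, ΔJ).
(b)–(c): forbidden (parity, ΔS, ΔL, ΔJ).
(b)–(d): forbidden (parity, ΔS, ΔL).
(b)–(e): forbidden (parity, ΔS, ΔL, ΔJ).
(b)–(f): forbidden (ΔS, ΔL, ΔJ).
(c)–(d): forbidden (parity, ΔL, ΔJ).
(c)–(e): forbidden (parity, ΔL).
(c)–(f): forbidden (ΔL).
(d)–(e): forbidden (parity, ΔJ).
(d)–(f): forbidden (ΔJ).
(e)–(f): allowed.
Allowed pairs: 1 of 15.

1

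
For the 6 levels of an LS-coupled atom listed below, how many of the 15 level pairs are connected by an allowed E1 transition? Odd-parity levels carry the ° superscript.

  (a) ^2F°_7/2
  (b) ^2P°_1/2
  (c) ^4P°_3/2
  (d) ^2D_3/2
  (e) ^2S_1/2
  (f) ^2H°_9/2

2

(a)–(b): forbidden (parity, ΔL, ΔJ).
(a)–(c): forbidden (parity, ΔS, ΔL, ΔJ).
(a)–(d): forbidden (ΔJ).
(a)–(e): forbidden (ΔL, ΔJ).
(a)–(f): forbidden (parity, ΔL).
(b)–(c): forbidden (parity, ΔS).
(b)–(d): allowed.
(b)–(e): allowed.
(b)–(f): forbidden (parity, ΔL, ΔJ).
(c)–(d): forbidden (ΔS).
(c)–(e): forbidden (ΔS).
(c)–(f): forbidden (parity, ΔS, ΔL, ΔJ).
(d)–(e): forbidden (parity, ΔL).
(d)–(f): forbidden (ΔL, ΔJ).
(e)–(f): forbidden (ΔL, ΔJ).
Allowed pairs: 2 of 15.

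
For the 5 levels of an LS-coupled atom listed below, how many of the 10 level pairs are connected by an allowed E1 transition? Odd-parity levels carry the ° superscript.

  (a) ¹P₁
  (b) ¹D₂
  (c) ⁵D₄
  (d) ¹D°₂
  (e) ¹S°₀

3

(a)–(b): forbidden (parity).
(a)–(c): forbidden (parity, ΔS, ΔJ).
(a)–(d): allowed.
(a)–(e): allowed.
(b)–(c): forbidden (parity, ΔS, ΔJ).
(b)–(d): allowed.
(b)–(e): forbidden (ΔL, ΔJ).
(c)–(d): forbidden (ΔS, ΔJ).
(c)–(e): forbidden (ΔS, ΔL, ΔJ).
(d)–(e): forbidden (parity, ΔL, ΔJ).
Allowed pairs: 3 of 10.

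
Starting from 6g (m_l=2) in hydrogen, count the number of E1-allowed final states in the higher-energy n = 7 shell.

E1 requires Δl = ±1, so l_f ∈ {3, 5}; with 0 ≤ l_f ≤ n_f−1 = 6, the allowed l_f values are {3, 5}.
For l_f = 3: m_f ∈ {m_i−1, m_i, m_i+1} ∩ [−3, 3] = {1, 2, 3} → 3 states.
For l_f = 5: m_f ∈ {m_i−1, m_i, m_i+1} ∩ [−5, 5] = {1, 2, 3} → 3 states.
Total: 6.

6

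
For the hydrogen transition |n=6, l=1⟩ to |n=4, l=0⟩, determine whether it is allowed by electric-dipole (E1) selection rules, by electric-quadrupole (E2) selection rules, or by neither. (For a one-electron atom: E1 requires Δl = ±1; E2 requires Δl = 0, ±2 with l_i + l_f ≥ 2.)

Δl = 0 − 1 = -1; l_i + l_f = 1.
E1 (Δl = ±1): satisfied.
E2 (Δl = 0,±2, l_i+l_f ≥ 2): not satisfied.

E1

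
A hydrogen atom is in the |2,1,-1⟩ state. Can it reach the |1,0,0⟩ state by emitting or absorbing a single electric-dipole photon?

allowed

Δl = 0 − 1 = -1; the E1 rule Δl = ±1 is ✓.
m_l: -1 → 0 (Δm_l = +1). |Δm_l| ≤ 1 ✓.
All E1 selection rules are satisfied.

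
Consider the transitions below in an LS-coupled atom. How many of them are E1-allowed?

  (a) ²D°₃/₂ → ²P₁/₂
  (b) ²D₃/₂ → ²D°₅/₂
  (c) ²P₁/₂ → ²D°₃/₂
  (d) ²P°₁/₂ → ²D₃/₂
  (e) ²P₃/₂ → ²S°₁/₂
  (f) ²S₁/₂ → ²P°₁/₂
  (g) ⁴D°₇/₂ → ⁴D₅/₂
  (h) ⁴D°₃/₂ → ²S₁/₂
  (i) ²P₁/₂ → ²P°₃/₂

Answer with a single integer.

8

(a) allowed
(b) allowed
(c) allowed
(d) allowed
(e) allowed
(f) allowed
(g) allowed
(h) forbidden (ΔS, ΔL fail)
(i) allowed
Total allowed: 8 of 9.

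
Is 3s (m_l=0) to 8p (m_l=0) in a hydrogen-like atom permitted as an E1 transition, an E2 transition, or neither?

Δl = 1 − 0 = +1; l_i + l_f = 1.
Δm_l = +0.
E1 (Δl = ±1, |Δm_l| ≤ 1): satisfied.
E2 (Δl = 0,±2, l_i+l_f ≥ 2, |Δm_l| ≤ 2): not satisfied.

E1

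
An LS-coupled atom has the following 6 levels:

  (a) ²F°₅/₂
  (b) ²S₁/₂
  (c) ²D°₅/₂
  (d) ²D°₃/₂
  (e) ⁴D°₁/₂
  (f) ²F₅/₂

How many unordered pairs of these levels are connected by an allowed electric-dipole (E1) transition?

(a)–(b): forbidden (ΔL, ΔJ).
(a)–(c): forbidden (parity).
(a)–(d): forbidden (parity).
(a)–(e): forbidden (parity, ΔS, ΔJ).
(a)–(f): allowed.
(b)–(c): forbidden (ΔL, ΔJ).
(b)–(d): forbidden (ΔL).
(b)–(e): forbidden (ΔS, ΔL).
(b)–(f): forbidden (parity, ΔL, ΔJ).
(c)–(d): forbidden (parity).
(c)–(e): forbidden (parity, ΔS, ΔJ).
(c)–(f): allowed.
(d)–(e): forbidden (parity, ΔS).
(d)–(f): allowed.
(e)–(f): forbidden (ΔS, ΔJ).
Allowed pairs: 3 of 15.

3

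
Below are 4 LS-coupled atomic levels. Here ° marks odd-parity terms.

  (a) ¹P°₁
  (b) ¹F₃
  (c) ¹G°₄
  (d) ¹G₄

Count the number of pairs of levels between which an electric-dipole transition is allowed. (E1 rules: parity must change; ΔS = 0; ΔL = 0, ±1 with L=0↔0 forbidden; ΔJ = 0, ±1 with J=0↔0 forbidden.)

2

(a)–(b): forbidden (ΔL, ΔJ).
(a)–(c): forbidden (parity, ΔL, ΔJ).
(a)–(d): forbidden (ΔL, ΔJ).
(b)–(c): allowed.
(b)–(d): forbidden (parity).
(c)–(d): allowed.
Allowed pairs: 2 of 6.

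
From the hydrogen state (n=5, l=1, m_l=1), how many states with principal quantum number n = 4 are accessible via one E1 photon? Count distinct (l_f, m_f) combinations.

4

E1 requires Δl = ±1, so l_f ∈ {0, 2}; with 0 ≤ l_f ≤ n_f−1 = 3, the allowed l_f values are {0, 2}.
For l_f = 0: m_f ∈ {m_i−1, m_i, m_i+1} ∩ [−0, 0] = {0} → 1 state.
For l_f = 2: m_f ∈ {m_i−1, m_i, m_i+1} ∩ [−2, 2] = {0, 1, 2} → 3 states.
Total: 4.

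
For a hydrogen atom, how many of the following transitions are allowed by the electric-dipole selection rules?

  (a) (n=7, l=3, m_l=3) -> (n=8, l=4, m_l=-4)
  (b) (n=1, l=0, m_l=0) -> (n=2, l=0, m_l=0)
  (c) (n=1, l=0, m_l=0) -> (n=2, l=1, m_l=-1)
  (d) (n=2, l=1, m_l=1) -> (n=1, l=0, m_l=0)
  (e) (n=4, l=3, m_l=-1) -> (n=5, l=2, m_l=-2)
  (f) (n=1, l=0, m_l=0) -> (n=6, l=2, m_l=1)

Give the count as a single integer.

(a) forbidden — Δm_l = -7 (E1 requires Δm_l = 0, ±1)
(b) forbidden — Δl = +0 (E1 requires Δl = ±1)
(c) allowed
(d) allowed
(e) allowed
(f) forbidden — Δl = +2 (E1 requires Δl = ±1)
Total allowed: 3 of 6.

3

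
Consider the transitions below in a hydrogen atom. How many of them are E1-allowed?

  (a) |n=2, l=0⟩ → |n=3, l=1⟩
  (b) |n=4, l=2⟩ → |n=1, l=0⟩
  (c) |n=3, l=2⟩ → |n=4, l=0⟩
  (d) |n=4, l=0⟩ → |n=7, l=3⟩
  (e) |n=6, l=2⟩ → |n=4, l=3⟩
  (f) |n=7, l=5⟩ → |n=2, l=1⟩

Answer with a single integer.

(a) allowed
(b) forbidden — Δl = -2 (E1 requires Δl = ±1)
(c) forbidden — Δl = -2 (E1 requires Δl = ±1)
(d) forbidden — Δl = +3 (E1 requires Δl = ±1)
(e) allowed
(f) forbidden — Δl = -4 (E1 requires Δl = ±1)
Total allowed: 2 of 6.

2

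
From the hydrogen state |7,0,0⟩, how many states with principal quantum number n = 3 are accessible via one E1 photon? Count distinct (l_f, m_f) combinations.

3

E1 requires Δl = ±1, so l_f ∈ {-1, 1}; with 0 ≤ l_f ≤ n_f−1 = 2, the allowed l_f values are {1}.
For l_f = 1: m_f ∈ {m_i−1, m_i, m_i+1} ∩ [−1, 1] = {-1, 0, 1} → 3 states.
Total: 3.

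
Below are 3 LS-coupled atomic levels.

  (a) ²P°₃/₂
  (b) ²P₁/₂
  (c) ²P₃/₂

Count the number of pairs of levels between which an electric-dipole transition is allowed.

(a)–(b): allowed.
(a)–(c): allowed.
(b)–(c): forbidden (parity).
Allowed pairs: 2 of 3.

2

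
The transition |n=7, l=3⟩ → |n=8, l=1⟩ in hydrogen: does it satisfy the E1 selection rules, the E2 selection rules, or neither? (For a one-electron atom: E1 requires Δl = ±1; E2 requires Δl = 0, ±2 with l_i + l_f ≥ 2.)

Δl = 1 − 3 = -2; l_i + l_f = 4.
E1 (Δl = ±1): not satisfied.
E2 (Δl = 0,±2, l_i+l_f ≥ 2): satisfied.

E2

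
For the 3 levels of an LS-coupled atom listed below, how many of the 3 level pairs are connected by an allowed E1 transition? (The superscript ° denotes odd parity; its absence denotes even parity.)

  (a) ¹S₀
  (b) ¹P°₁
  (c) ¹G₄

1

(a)–(b): allowed.
(a)–(c): forbidden (parity, ΔL, ΔJ).
(b)–(c): forbidden (ΔL, ΔJ).
Allowed pairs: 1 of 3.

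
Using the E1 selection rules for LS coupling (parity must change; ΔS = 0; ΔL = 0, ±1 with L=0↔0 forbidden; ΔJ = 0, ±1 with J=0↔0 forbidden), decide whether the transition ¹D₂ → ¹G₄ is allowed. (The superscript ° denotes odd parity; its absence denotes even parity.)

Parity must change: even → even — fails.
ΔS = 0: S: 0 → 0 — ok.
ΔL = 0, ±1 (not L=0↔0): L: 2 → 4, ΔL = +2 — fails.
ΔJ = 0, ±1 (not J=0↔0): J: 2 → 4, ΔJ = +2 — fails.
Rule(s) violated: parity, ΔL, ΔJ.

forbidden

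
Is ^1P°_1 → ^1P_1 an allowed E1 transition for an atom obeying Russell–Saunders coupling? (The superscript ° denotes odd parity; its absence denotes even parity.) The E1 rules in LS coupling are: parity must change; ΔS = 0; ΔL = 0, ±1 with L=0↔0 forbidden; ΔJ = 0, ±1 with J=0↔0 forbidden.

Initial level: S=0, L=1, J=1, parity odd. Final level: S=0, L=1, J=1, parity even.
Parity must change: odd → even — ✓.
ΔS = 0: S: 0 → 0 — ✓.
ΔL = 0, ±1 (not L=0↔0): L: 1 → 1, ΔL = +0 — ✓.
ΔJ = 0, ±1 (not J=0↔0): J: 1 → 1, ΔJ = +0 — ✓.
All four E1 rules are satisfied.

allowed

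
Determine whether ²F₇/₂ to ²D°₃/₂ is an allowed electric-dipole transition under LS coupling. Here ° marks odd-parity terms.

forbidden

Reading off the term symbols: S 1/2→1/2, L 3→2, J 7/2→3/2, parity even→odd.
Parity must change: even → odd — satisfied.
ΔS = 0: S: 1/2 → 1/2 — satisfied.
ΔL = 0, ±1 (not L=0↔0): L: 3 → 2, ΔL = -1 — satisfied.
ΔJ = 0, ±1 (not J=0↔0): J: 7/2 → 3/2, ΔJ = -2 — violated.
Rule(s) violated: ΔJ.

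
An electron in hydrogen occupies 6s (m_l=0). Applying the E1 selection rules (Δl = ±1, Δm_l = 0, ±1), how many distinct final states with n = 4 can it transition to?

E1 requires Δl = ±1, so l_f ∈ {-1, 1}; with 0 ≤ l_f ≤ n_f−1 = 3, the allowed l_f values are {1}.
For l_f = 1: m_f ∈ {m_i−1, m_i, m_i+1} ∩ [−1, 1] = {-1, 0, 1} → 3 states.
Total: 3.

3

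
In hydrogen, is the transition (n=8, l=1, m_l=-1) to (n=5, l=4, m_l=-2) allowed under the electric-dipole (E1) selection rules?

Δl = 4 − 1 = +3; the E1 rule Δl = ±1 is fails.
Δm_l = -2 − (-1) = -1. E1 requires Δm_l = 0, ±1: ok.
The transition is electric-dipole forbidden.

forbidden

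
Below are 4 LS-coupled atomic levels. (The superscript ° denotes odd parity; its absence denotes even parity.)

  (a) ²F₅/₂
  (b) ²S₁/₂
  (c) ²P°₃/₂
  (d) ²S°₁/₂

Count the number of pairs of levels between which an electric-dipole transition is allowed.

1

(a)–(b): forbidden (parity, ΔL, ΔJ).
(a)–(c): forbidden (ΔL).
(a)–(d): forbidden (ΔL, ΔJ).
(b)–(c): allowed.
(b)–(d): forbidden (ΔL).
(c)–(d): forbidden (parity).
Allowed pairs: 1 of 6.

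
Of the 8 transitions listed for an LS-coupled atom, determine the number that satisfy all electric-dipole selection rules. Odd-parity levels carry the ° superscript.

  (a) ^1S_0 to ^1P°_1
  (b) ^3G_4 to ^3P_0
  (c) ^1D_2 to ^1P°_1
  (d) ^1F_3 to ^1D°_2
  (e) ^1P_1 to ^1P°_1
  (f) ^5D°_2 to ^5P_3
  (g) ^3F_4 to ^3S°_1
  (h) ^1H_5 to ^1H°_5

(a) allowed
(b) forbidden (parity, ΔL, ΔJ fail)
(c) allowed
(d) allowed
(e) allowed
(f) allowed
(g) forbidden (ΔL, ΔJ fail)
(h) allowed
Total allowed: 6 of 8.

6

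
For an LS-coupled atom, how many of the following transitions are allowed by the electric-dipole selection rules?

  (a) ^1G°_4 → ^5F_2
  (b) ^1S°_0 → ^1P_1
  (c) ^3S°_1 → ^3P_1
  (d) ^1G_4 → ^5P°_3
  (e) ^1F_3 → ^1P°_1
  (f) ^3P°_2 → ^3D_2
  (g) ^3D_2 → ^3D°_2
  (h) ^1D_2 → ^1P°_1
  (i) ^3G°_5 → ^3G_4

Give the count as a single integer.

6

(a) forbidden (ΔS, ΔJ fail)
(b) allowed
(c) allowed
(d) forbidden (ΔS, ΔL fail)
(e) forbidden (ΔL, ΔJ fail)
(f) allowed
(g) allowed
(h) allowed
(i) allowed
Total allowed: 6 of 9.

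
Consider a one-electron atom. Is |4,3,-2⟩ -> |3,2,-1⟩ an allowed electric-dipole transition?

allowed

l: 3 → 2 (Δl = -1). Δl = ±1 satisfied.
m_l: -2 → -1 (Δm_l = +1). |Δm_l| ≤ 1 satisfied.
All E1 selection rules are satisfied.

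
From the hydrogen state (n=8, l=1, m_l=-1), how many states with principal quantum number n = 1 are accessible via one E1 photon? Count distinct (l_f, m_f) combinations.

E1 requires Δl = ±1, so l_f ∈ {0, 2}; with 0 ≤ l_f ≤ n_f−1 = 0, the allowed l_f values are {0}.
For l_f = 0: m_f ∈ {m_i−1, m_i, m_i+1} ∩ [−0, 0] = {0} → 1 state.
Total: 1.

1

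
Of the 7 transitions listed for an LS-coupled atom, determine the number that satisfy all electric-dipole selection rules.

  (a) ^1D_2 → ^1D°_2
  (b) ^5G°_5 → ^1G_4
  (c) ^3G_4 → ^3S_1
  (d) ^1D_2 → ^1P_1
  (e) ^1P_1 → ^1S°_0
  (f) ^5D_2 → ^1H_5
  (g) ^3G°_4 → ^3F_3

(a) allowed
(b) forbidden (ΔS fails)
(c) forbidden (parity, ΔL, ΔJ fail)
(d) forbidden (parity fails)
(e) allowed
(f) forbidden (parity, ΔS, ΔL, ΔJ fail)
(g) allowed
Total allowed: 3 of 7.

3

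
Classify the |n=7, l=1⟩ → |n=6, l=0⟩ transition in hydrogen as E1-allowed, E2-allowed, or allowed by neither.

Δl = 0 − 1 = -1; l_i + l_f = 1.
E1 (Δl = ±1): satisfied.
E2 (Δl = 0,±2, l_i+l_f ≥ 2): not satisfied.

E1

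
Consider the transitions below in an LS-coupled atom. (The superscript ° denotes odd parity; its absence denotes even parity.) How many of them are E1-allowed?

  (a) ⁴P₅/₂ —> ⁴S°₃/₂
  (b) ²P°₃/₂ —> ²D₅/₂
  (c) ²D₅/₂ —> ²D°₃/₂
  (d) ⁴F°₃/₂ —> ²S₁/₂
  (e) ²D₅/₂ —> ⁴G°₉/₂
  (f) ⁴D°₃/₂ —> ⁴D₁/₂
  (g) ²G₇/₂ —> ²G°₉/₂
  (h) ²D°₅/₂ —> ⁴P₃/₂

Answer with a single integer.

(a) allowed
(b) allowed
(c) allowed
(d) forbidden (ΔS, ΔL fail)
(e) forbidden (ΔS, ΔL, ΔJ fail)
(f) allowed
(g) allowed
(h) forbidden (ΔS fails)
Total allowed: 5 of 8.

5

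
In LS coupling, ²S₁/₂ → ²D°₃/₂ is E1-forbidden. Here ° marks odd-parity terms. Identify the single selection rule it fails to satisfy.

the ΔL = 0, ±1 rule

ΔS = 0: S: 1/2 → 1/2 — satisfied.
ΔL = 0, ±1 (not L=0↔0): L: 0 → 2, ΔL = +2 — violated.
ΔJ = 0, ±1 (not J=0↔0): J: 1/2 → 3/2, ΔJ = +1 — satisfied.
Parity must change: even → odd — satisfied.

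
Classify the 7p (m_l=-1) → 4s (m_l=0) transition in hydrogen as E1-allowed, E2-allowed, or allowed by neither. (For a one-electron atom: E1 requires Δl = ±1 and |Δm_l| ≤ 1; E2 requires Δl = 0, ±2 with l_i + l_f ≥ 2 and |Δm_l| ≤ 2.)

Δl = 0 − 1 = -1; l_i + l_f = 1.
Δm_l = +1.
E1 (Δl = ±1, |Δm_l| ≤ 1): satisfied.
E2 (Δl = 0,±2, l_i+l_f ≥ 2, |Δm_l| ≤ 2): not satisfied.

E1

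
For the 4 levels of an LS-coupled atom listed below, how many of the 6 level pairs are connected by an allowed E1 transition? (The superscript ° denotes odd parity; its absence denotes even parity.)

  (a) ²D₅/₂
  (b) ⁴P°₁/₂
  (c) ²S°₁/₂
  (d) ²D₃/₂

(a)–(b): forbidden (ΔS, ΔJ).
(a)–(c): forbidden (ΔL, ΔJ).
(a)–(d): forbidden (parity).
(b)–(c): forbidden (parity, ΔS).
(b)–(d): forbidden (ΔS).
(c)–(d): forbidden (ΔL).
Allowed pairs: 0 of 6.

0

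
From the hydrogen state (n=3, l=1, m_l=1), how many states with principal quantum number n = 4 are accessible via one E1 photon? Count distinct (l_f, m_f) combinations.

4

E1 requires Δl = ±1, so l_f ∈ {0, 2}; with 0 ≤ l_f ≤ n_f−1 = 3, the allowed l_f values are {0, 2}.
For l_f = 0: m_f ∈ {m_i−1, m_i, m_i+1} ∩ [−0, 0] = {0} → 1 state.
For l_f = 2: m_f ∈ {m_i−1, m_i, m_i+1} ∩ [−2, 2] = {0, 1, 2} → 3 states.
Total: 4.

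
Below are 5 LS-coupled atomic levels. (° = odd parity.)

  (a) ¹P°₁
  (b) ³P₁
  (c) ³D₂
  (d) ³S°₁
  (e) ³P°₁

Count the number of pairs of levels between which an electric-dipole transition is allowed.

3

(a)–(b): forbidden (ΔS).
(a)–(c): forbidden (ΔS).
(a)–(d): forbidden (parity, ΔS).
(a)–(e): forbidden (parity, ΔS).
(b)–(c): forbidden (parity).
(b)–(d): allowed.
(b)–(e): allowed.
(c)–(d): forbidden (ΔL).
(c)–(e): allowed.
(d)–(e): forbidden (parity).
Allowed pairs: 3 of 10.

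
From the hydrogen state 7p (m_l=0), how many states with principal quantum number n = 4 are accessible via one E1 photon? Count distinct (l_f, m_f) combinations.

4

E1 requires Δl = ±1, so l_f ∈ {0, 2}; with 0 ≤ l_f ≤ n_f−1 = 3, the allowed l_f values are {0, 2}.
For l_f = 0: m_f ∈ {m_i−1, m_i, m_i+1} ∩ [−0, 0] = {0} → 1 state.
For l_f = 2: m_f ∈ {m_i−1, m_i, m_i+1} ∩ [−2, 2] = {-1, 0, 1} → 3 states.
Total: 4.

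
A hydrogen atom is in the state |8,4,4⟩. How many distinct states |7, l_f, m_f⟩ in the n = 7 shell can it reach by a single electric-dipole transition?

4

E1 requires Δl = ±1, so l_f ∈ {3, 5}; with 0 ≤ l_f ≤ n_f−1 = 6, the allowed l_f values are {3, 5}.
For l_f = 3: m_f ∈ {m_i−1, m_i, m_i+1} ∩ [−3, 3] = {3} → 1 state.
For l_f = 5: m_f ∈ {m_i−1, m_i, m_i+1} ∩ [−5, 5] = {3, 4, 5} → 3 states.
Total: 4.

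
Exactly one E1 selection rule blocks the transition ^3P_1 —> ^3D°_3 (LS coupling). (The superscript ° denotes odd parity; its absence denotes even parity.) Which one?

the ΔJ = 0, ±1 rule

Parity must change: even → odd — ✓.
ΔS = 0: S: 1 → 1 — ✓.
ΔL = 0, ±1 (not L=0↔0): L: 1 → 2, ΔL = +1 — ✓.
ΔJ = 0, ±1 (not J=0↔0): J: 1 → 3, ΔJ = +2 — ✗.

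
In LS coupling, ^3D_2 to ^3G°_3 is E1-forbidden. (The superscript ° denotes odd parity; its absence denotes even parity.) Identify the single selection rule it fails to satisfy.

the ΔL = 0, ±1 rule

Parity must change: even → odd — ok.
ΔS = 0: S: 1 → 1 — ok.
ΔL = 0, ±1 (not L=0↔0): L: 2 → 4, ΔL = +2 — fails.
ΔJ = 0, ±1 (not J=0↔0): J: 2 → 3, ΔJ = +1 — ok.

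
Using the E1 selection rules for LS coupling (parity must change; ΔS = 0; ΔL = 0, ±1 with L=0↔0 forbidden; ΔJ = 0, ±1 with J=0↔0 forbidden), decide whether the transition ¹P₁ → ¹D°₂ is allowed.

allowed

ΔS = 0: S: 0 → 0 — satisfied.
ΔJ = 0, ±1 (not J=0↔0): J: 1 → 2, ΔJ = +1 — satisfied.
Parity must change: even → odd — satisfied.
ΔL = 0, ±1 (not L=0↔0): L: 1 → 2, ΔL = +1 — satisfied.
All four E1 rules are satisfied.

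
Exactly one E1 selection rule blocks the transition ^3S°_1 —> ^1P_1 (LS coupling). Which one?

the ΔS = 0 rule

Initial level: S=1, L=0, J=1, parity odd. Final level: S=0, L=1, J=1, parity even.
Parity must change: odd → even — satisfied.
ΔS = 0: S: 1 → 0 — violated.
ΔL = 0, ±1 (not L=0↔0): L: 0 → 1, ΔL = +1 — satisfied.
ΔJ = 0, ±1 (not J=0↔0): J: 1 → 1, ΔJ = +0 — satisfied.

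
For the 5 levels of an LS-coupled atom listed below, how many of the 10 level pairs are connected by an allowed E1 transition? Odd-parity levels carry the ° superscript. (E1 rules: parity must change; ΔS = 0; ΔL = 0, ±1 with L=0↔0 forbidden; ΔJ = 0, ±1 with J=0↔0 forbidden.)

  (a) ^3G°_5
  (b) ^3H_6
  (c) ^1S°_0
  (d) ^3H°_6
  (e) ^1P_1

3

(a)–(b): allowed.
(a)–(c): forbidden (parity, ΔS, ΔL, ΔJ).
(a)–(d): forbidden (parity).
(a)–(e): forbidden (ΔS, ΔL, ΔJ).
(b)–(c): forbidden (ΔS, ΔL, ΔJ).
(b)–(d): allowed.
(b)–(e): forbidden (parity, ΔS, ΔL, ΔJ).
(c)–(d): forbidden (parity, ΔS, ΔL, ΔJ).
(c)–(e): allowed.
(d)–(e): forbidden (ΔS, ΔL, ΔJ).
Allowed pairs: 3 of 10.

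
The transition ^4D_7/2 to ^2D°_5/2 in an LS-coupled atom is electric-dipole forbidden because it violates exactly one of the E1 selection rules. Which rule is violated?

Initial level: S=3/2, L=2, J=7/2, parity even. Final level: S=1/2, L=2, J=5/2, parity odd.
Parity must change: even → odd — satisfied.
ΔS = 0: S: 3/2 → 1/2 — violated.
ΔL = 0, ±1 (not L=0↔0): L: 2 → 2, ΔL = +0 — satisfied.
ΔJ = 0, ±1 (not J=0↔0): J: 7/2 → 5/2, ΔJ = -1 — satisfied.

the ΔS = 0 rule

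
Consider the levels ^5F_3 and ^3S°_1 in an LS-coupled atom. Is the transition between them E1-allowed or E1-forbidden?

forbidden

Reading off the term symbols: S 2→1, L 3→0, J 3→1, parity even→odd.
Parity must change: even → odd — ok.
ΔL = 0, ±1 (not L=0↔0): L: 3 → 0, ΔL = -3 — fails.
ΔJ = 0, ±1 (not J=0↔0): J: 3 → 1, ΔJ = -2 — fails.
ΔS = 0: S: 2 → 1 — fails.
Rule(s) violated: ΔS, ΔL, ΔJ.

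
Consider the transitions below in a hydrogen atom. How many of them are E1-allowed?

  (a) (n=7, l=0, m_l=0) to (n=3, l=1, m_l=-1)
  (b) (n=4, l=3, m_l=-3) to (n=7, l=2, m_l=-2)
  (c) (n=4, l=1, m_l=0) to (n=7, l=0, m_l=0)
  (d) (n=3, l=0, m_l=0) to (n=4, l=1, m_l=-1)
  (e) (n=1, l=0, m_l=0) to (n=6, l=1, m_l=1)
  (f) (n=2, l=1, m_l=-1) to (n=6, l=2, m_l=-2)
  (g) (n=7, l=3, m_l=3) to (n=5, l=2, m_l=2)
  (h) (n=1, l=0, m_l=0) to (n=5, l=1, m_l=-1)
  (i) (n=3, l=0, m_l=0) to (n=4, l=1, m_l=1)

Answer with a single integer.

(a) allowed
(b) allowed
(c) allowed
(d) allowed
(e) allowed
(f) allowed
(g) allowed
(h) allowed
(i) allowed
Total allowed: 9 of 9.

9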